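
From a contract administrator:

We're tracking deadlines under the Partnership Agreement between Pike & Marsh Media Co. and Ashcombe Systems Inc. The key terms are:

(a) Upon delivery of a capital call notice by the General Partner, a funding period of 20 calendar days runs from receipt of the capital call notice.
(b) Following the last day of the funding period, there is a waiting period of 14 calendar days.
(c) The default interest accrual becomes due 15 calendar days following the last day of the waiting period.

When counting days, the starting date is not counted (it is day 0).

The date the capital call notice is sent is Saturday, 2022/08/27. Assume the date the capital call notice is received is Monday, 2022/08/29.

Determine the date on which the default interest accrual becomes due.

2022/10/17

The last day of the funding period: 20 calendar days after 2022/08/29 is 2022/09/18.
The last day of the waiting period: 14 calendar days after 2022/09/18 is 2022/10/02.
The date on which the default interest accrual becomes due: 2022/10/02 + 15 days = 2022/10/17.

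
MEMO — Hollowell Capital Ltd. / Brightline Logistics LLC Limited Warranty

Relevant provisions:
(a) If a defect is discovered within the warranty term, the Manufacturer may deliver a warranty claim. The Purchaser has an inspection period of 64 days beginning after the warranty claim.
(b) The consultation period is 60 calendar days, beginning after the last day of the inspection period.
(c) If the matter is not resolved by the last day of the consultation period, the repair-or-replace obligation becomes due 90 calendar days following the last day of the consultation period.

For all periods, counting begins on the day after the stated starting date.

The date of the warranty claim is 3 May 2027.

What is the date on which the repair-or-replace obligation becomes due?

The last day of the inspection period: 64 calendar days after 3 May 2027 is 6 July 2027.
The last day of the consultation period: 6 July 2027 + 60 days = 4 September 2027.
The date on which the repair-or-replace obligation becomes due: 90 calendar days after 4 September 2027 is 3 December 2027.

3 December 2027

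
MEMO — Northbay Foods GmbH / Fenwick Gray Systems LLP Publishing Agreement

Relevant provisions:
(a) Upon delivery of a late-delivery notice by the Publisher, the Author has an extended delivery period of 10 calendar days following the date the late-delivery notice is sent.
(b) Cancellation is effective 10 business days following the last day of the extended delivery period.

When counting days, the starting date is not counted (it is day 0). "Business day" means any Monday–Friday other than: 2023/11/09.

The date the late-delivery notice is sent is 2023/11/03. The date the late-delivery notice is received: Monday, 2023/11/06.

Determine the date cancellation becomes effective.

The last day of the extended delivery period: 2023/11/03 + 10 days = 2023/11/13.
The date cancellation becomes effective: 10 business days after Monday, 2023/11/13, skipping weekends — Nov 14, Nov 15, Nov 16, Nov 17, Nov 20, Nov 21, Nov 22, Nov 23, Nov 24, Nov 27 — lands on Monday, 2023/11/27.

2023/11/27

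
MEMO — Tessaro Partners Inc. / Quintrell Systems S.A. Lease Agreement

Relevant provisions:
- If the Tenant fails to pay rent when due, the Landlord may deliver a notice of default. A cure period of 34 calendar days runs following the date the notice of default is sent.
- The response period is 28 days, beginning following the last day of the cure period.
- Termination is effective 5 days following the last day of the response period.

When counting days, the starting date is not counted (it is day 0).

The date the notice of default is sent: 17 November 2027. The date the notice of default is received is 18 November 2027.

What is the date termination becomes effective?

The last day of the cure period: 17 November 2027 + 34 days = 21 December 2027.
Adding 28 calendar days to 21 December 2027 gives 18 January 2028, which is the last day of the response period.
Adding 5 calendar days to 18 January 2028 gives 23 January 2028, which is the date termination becomes effective.

23 January 2028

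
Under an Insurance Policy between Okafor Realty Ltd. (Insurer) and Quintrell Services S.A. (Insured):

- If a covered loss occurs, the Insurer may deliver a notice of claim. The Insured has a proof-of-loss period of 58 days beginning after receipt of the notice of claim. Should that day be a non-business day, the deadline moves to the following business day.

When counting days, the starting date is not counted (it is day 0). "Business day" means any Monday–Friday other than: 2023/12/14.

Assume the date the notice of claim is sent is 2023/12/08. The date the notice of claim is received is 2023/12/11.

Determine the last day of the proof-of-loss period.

2024/02/07

The last day of the proof-of-loss period: 2023/12/11 + 58 days = 2024/02/07. 2024/02/07 is a Wednesday and is not a listed holiday, so no roll-forward applies.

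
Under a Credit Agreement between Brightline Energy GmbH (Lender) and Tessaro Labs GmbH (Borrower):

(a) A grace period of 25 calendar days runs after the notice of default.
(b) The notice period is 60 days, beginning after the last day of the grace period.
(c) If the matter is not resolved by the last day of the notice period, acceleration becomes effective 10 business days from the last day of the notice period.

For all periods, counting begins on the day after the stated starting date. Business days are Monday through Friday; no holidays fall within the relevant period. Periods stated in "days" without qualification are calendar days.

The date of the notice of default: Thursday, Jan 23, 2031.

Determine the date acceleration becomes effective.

The last day of the grace period: 25 calendar days after Jan 23, 2031 is Feb 17, 2031.
The last day of the notice period: Feb 17, 2031 + 60 days = Apr 18, 2031.
The date acceleration becomes effective: 10 business days after Friday, Apr 18, 2031, skipping weekends — Apr 21, Apr 22, Apr 23, Apr 24, Apr 25, Apr 28, Apr 29, Apr 30, May 1, May 2 — lands on Friday, May 2, 2031.

May 2, 2031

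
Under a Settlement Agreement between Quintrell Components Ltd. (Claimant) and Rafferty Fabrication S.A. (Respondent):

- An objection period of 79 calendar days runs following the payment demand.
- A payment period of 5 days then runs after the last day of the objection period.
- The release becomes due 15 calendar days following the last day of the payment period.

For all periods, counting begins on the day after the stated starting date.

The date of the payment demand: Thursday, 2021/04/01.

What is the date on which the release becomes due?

2021/07/09

Adding 79 calendar days to 2021/04/01 gives 2021/06/19, which is the last day of the objection period.
Adding 5 calendar days to 2021/06/19 gives 2021/06/24, which is the last day of the payment period.
The date on which the release becomes due: 2021/06/24 + 15 days = 2021/07/09.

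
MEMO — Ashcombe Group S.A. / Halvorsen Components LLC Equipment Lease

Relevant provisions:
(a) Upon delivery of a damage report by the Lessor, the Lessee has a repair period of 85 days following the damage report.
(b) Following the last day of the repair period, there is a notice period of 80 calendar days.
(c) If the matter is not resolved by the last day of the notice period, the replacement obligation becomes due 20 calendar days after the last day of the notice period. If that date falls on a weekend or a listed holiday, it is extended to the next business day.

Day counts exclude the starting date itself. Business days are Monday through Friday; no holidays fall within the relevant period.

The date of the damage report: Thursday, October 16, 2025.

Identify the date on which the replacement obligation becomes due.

April 20, 2026

The last day of the repair period: October 16, 2025 + 85 days = January 9, 2026.
The last day of the notice period: 80 calendar days after January 9, 2026 is March 30, 2026.
Adding 20 calendar days to March 30, 2026 gives April 19, 2026, which is the date on which the replacement obligation becomes due. That falls on a Sunday, so it rolls to the next business day, Monday, April 20, 2026.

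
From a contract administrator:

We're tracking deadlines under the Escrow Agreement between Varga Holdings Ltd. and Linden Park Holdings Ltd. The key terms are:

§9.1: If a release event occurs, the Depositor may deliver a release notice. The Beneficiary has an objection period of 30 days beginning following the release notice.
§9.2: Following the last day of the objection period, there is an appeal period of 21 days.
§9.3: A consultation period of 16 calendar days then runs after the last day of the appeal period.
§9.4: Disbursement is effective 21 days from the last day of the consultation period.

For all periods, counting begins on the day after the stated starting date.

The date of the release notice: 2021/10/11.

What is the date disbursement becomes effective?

Adding 30 calendar days to 2021/10/11 gives 2021/11/10, which is the last day of the objection period.
The last day of the appeal period: 2021/11/10 + 21 days = 2021/12/01.
The last day of the consultation period: 16 calendar days after 2021/12/01 is 2021/12/17.
The date disbursement becomes effective: 21 calendar days after 2021/12/17 is 2022/01/07.

2022/01/07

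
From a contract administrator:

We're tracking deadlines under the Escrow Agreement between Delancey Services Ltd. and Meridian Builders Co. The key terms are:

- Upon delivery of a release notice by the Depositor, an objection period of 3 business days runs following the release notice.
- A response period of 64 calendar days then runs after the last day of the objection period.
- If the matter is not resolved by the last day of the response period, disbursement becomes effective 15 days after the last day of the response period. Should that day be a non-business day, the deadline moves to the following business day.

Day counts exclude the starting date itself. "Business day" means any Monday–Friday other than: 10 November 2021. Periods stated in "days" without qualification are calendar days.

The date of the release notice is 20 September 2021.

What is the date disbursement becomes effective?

From Monday, 20 September 2021, 3 business days (Sep 21, Sep 22, Sep 23, skipping weekends) brings us to Thursday, 23 September 2021, which is the last day of the objection period.
The last day of the response period: 64 calendar days after 23 September 2021 is 26 November 2021.
The date disbursement becomes effective: 26 November 2021 + 15 days = 11 December 2021. That falls on a Saturday, so it rolls to the next business day, Monday, 13 December 2021.

13 December 2021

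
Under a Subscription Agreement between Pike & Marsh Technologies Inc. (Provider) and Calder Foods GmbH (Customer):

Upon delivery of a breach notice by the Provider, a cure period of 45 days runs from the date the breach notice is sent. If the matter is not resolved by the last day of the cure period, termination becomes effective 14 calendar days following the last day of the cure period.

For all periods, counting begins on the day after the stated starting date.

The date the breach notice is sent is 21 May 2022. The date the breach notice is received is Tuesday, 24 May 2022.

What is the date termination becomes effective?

The last day of the cure period: 21 May 2022 + 45 days = 5 July 2022.
The date termination becomes effective: 5 July 2022 + 14 days = 19 July 2022.

19 July 2022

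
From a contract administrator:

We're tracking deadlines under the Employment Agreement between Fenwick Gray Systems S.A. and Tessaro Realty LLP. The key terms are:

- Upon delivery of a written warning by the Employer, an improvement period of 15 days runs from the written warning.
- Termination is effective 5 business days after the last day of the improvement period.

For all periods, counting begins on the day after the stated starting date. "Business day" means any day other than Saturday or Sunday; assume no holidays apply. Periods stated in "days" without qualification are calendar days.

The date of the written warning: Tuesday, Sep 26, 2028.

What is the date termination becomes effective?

The last day of the improvement period: 15 calendar days after Sep 26, 2028 is Oct 11, 2028.
The date termination becomes effective: counting 5 business days from Wednesday, Oct 11, 2028 (Oct 12, Oct 13, Oct 16, Oct 17, Oct 18, skipping weekends) reaches Wednesday, Oct 18, 2028.

Oct 18, 2028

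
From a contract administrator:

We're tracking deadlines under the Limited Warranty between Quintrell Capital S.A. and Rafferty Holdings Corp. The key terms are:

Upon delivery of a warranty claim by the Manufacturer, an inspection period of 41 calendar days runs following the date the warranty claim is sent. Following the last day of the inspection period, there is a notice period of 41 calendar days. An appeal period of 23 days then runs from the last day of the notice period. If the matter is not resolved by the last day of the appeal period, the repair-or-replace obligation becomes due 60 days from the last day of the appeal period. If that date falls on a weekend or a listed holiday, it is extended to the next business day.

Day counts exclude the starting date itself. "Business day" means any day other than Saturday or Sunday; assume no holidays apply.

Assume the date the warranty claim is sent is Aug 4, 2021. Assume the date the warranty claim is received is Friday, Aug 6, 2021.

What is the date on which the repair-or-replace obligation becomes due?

The last day of the inspection period: Aug 4, 2021 + 41 days = Sep 14, 2021.
Adding 41 calendar days to Sep 14, 2021 gives Oct 25, 2021, which is the last day of the notice period.
The last day of the appeal period: 23 calendar days after Oct 25, 2021 is Nov 17, 2021.
The date on which the repair-or-replace obligation becomes due: Nov 17, 2021 + 60 days = Jan 16, 2022. That falls on a Sunday, so it rolls to the next business day, Monday, Jan 17, 2022.

Jan 17, 2022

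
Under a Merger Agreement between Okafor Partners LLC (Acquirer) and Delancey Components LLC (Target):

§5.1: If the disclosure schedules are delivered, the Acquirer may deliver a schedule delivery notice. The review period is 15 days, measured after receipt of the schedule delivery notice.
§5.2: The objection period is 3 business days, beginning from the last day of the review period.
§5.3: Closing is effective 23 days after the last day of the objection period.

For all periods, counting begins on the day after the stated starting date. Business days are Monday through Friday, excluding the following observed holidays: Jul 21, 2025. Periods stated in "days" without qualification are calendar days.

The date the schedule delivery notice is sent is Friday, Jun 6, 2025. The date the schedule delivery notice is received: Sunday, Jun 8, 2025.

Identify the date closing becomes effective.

Jul 19, 2025

The last day of the review period: 15 calendar days after Jun 8, 2025 is Jun 23, 2025.
From Monday, Jun 23, 2025, 3 business days (Jun 24, Jun 25, Jun 26, skipping weekends) brings us to Thursday, Jun 26, 2025, which is the last day of the objection period.
The date closing becomes effective: Jun 26, 2025 + 23 days = Jul 19, 2025.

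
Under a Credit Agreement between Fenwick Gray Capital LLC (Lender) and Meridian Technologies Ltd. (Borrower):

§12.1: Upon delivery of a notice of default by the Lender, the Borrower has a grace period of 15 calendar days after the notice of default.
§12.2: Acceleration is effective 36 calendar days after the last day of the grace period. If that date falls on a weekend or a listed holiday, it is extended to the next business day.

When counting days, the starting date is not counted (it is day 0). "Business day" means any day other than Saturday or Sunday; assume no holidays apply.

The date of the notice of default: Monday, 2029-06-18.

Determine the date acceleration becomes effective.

The last day of the grace period: 2029-06-18 + 15 days = 2029-07-03.
The date acceleration becomes effective: 2029-07-03 + 36 days = 2029-08-08. 2029-08-08 is a Wednesday, so no roll-forward applies.

2029-08-08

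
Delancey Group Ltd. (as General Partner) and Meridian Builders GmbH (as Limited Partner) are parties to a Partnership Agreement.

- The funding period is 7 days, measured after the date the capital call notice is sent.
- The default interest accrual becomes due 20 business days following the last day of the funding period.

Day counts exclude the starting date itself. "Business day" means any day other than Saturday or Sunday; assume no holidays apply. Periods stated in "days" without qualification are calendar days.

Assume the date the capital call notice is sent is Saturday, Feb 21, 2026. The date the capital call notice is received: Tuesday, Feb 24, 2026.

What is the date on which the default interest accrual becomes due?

Mar 27, 2026

Adding 7 calendar days to Feb 21, 2026 gives Feb 28, 2026, which is the last day of the funding period.
The date on which the default interest accrual becomes due: 20 business days after Saturday, Feb 28, 2026, skipping weekends — Mar 2, Mar 3, Mar 4, Mar 5, …, Mar 25, Mar 26, Mar 27 — lands on Friday, Mar 27, 2026.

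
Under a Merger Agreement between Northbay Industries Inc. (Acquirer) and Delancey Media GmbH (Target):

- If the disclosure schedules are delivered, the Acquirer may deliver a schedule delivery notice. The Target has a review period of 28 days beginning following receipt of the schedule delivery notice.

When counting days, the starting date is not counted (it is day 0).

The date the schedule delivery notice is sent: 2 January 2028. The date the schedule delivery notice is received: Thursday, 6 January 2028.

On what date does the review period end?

3 February 2028

The last day of the review period: 6 January 2028 + 28 days = 3 February 2028.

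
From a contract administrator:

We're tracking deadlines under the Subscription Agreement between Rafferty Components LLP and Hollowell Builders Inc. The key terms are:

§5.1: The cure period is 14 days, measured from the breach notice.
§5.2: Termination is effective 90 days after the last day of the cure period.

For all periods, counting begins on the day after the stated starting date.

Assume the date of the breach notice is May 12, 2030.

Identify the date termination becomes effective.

The last day of the cure period: 14 calendar days after May 12, 2030 is May 26, 2030.
Adding 90 calendar days to May 26, 2030 gives August 24, 2030, which is the date termination becomes effective.

August 24, 2030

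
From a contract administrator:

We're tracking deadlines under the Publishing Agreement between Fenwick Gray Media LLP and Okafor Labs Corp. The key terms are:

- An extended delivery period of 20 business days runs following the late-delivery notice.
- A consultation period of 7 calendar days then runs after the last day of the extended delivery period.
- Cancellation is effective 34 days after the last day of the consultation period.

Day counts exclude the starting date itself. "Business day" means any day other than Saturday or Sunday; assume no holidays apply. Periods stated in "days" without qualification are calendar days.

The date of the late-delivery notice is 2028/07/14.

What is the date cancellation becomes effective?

From Friday, 2028/07/14, 20 business days (Jul 17, Jul 18, Jul 19, Jul 20, …, Aug 9, Aug 10, Aug 11, skipping weekends) brings us to Friday, 2028/08/11, which is the last day of the extended delivery period.
The last day of the consultation period: 7 calendar days after 2028/08/11 is 2028/08/18.
The date cancellation becomes effective: 2028/08/18 + 34 days = 2028/09/21.

2028/09/21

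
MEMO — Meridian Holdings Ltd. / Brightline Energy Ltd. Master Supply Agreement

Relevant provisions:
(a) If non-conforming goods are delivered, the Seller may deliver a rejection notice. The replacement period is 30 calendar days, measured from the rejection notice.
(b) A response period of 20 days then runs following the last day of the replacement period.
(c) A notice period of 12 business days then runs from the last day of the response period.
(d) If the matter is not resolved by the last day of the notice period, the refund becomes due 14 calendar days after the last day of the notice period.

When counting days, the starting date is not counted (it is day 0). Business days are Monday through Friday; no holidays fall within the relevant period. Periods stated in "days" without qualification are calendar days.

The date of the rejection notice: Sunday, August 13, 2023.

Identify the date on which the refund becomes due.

The last day of the replacement period: August 13, 2023 + 30 days = September 12, 2023.
The last day of the response period: September 12, 2023 + 20 days = October 2, 2023.
The last day of the notice period: counting 12 business days from Monday, October 2, 2023 (Oct 3, Oct 4, Oct 5, Oct 6, …, Oct 16, Oct 17, Oct 18, skipping weekends) reaches Wednesday, October 18, 2023.
The date on which the refund becomes due: 14 calendar days after October 18, 2023 is November 1, 2023.

November 1, 2023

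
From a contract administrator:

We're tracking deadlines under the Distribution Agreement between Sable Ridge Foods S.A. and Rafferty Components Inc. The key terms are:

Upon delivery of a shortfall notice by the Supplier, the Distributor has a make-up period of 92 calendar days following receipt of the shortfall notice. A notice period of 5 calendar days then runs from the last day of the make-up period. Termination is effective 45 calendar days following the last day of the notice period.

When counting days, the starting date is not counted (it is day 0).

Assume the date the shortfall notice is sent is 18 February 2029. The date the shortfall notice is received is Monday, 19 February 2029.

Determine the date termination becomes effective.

Adding 92 calendar days to 19 February 2029 gives 22 May 2029, which is the last day of the make-up period.
The last day of the notice period: 5 calendar days after 22 May 2029 is 27 May 2029.
Adding 45 calendar days to 27 May 2029 gives 11 July 2029, which is the date termination becomes effective.

11 July 2029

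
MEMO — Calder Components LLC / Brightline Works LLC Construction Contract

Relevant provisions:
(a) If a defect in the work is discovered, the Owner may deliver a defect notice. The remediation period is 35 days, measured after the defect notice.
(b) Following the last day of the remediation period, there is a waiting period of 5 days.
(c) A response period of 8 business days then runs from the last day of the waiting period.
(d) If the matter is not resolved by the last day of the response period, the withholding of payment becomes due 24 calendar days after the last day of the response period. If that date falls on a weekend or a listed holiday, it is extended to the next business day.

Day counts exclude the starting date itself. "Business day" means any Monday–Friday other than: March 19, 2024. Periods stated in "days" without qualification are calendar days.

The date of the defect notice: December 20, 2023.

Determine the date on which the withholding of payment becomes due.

Adding 35 calendar days to December 20, 2023 gives January 24, 2024, which is the last day of the remediation period.
The last day of the waiting period: January 24, 2024 + 5 days = January 29, 2024.
From Monday, January 29, 2024, 8 business days (Jan 30, Jan 31, Feb 1, Feb 2, Feb 5, Feb 6, Feb 7, Feb 8, skipping weekends) brings us to Thursday, February 8, 2024, which is the last day of the response period.
The date on which the withholding of payment becomes due: 24 calendar days after February 8, 2024 is March 3, 2024. That falls on a Sunday, so it rolls to the next business day, Monday, March 4, 2024.

March 4, 2024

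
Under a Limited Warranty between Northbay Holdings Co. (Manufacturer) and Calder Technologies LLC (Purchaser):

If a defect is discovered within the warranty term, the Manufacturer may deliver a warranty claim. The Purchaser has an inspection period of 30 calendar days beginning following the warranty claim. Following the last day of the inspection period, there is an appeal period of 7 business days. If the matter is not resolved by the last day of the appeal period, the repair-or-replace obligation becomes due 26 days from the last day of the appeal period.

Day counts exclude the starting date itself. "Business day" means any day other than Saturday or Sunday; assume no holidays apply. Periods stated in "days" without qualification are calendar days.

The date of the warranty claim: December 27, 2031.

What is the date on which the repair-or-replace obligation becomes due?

March 1, 2032

Adding 30 calendar days to December 27, 2031 gives January 26, 2032, which is the last day of the inspection period.
The last day of the appeal period: counting 7 business days from Monday, January 26, 2032 (Jan 27, Jan 28, Jan 29, Jan 30, Feb 2, Feb 3, Feb 4, skipping weekends) reaches Wednesday, February 4, 2032.
The date on which the repair-or-replace obligation becomes due: February 4, 2032 + 26 days = March 1, 2032.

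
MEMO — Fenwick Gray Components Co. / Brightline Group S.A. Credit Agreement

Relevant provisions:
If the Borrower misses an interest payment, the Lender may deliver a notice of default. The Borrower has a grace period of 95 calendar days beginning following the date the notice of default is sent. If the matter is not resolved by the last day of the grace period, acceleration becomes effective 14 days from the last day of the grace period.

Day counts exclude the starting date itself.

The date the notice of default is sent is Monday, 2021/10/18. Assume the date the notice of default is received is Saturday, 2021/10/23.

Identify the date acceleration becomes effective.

Adding 95 calendar days to 2021/10/18 gives 2022/01/21, which is the last day of the grace period.
Adding 14 calendar days to 2022/01/21 gives 2022/02/04, which is the date acceleration becomes effective.

2022/02/04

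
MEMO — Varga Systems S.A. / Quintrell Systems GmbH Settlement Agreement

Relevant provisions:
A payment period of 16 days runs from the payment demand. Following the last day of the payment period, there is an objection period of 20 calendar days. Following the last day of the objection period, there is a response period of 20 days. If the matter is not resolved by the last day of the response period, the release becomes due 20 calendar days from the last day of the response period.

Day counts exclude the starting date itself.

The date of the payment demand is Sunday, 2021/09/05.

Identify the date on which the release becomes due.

The last day of the payment period: 16 calendar days after 2021/09/05 is 2021/09/21.
Adding 20 calendar days to 2021/09/21 gives 2021/10/11, which is the last day of the objection period.
Adding 20 calendar days to 2021/10/11 gives 2021/10/31, which is the last day of the response period.
Adding 20 calendar days to 2021/10/31 gives 2021/11/20, which is the date on which the release becomes due.

2021/11/20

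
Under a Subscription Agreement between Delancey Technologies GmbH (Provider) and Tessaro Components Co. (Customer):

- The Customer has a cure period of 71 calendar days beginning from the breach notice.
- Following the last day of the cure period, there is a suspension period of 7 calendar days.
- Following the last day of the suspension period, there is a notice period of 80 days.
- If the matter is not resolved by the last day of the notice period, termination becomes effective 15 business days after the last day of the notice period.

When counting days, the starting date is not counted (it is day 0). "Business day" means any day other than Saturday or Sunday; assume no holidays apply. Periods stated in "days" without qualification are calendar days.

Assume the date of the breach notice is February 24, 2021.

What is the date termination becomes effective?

The last day of the cure period: February 24, 2021 + 71 days = May 6, 2021.
The last day of the suspension period: May 6, 2021 + 7 days = May 13, 2021.
The last day of the notice period: May 13, 2021 + 80 days = August 1, 2021.
The date termination becomes effective: 15 business days after Sunday, August 1, 2021, skipping weekends — Aug 2, Aug 3, Aug 4, Aug 5, …, Aug 18, Aug 19, Aug 20 — lands on Friday, August 20, 2021.

August 20, 2021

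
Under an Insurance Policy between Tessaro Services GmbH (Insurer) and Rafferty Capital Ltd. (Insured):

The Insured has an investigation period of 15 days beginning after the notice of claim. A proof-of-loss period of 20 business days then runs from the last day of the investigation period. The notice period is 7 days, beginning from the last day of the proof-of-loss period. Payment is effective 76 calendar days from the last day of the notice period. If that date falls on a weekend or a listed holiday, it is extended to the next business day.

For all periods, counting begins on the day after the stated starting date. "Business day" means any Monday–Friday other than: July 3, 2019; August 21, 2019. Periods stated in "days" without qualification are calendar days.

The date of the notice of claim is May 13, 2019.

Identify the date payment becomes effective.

The last day of the investigation period: May 13, 2019 + 15 days = May 28, 2019.
From Tuesday, May 28, 2019, 20 business days (May 29, May 30, May 31, Jun 3, …, Jun 21, Jun 24, Jun 25, skipping weekends) brings us to Tuesday, June 25, 2019, which is the last day of the proof-of-loss period.
The last day of the notice period: June 25, 2019 + 7 days = July 2, 2019.
Adding 76 calendar days to July 2, 2019 gives September 16, 2019, which is the date payment becomes effective. September 16, 2019 is a Monday and is not a listed holiday, so no roll-forward applies.

September 16, 2019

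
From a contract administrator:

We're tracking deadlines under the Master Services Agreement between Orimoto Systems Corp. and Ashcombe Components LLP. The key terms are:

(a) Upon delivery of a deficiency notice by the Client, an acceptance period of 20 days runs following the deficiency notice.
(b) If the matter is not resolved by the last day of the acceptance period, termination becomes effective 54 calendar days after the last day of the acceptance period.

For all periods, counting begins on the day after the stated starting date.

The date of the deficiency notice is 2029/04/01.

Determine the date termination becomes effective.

2029/06/14

The last day of the acceptance period: 20 calendar days after 2029/04/01 is 2029/04/21.
The date termination becomes effective: 2029/04/21 + 54 days = 2029/06/14.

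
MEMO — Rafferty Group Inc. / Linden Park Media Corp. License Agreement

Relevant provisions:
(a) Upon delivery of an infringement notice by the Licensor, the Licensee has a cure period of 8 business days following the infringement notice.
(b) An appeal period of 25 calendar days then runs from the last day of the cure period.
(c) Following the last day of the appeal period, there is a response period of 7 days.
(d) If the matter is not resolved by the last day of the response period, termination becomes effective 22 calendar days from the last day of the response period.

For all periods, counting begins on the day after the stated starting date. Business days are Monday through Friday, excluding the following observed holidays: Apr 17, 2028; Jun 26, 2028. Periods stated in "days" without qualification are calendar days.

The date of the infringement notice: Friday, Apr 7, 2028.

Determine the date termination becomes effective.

Jun 13, 2028

From Friday, Apr 7, 2028, 8 business days (Apr 10, Apr 11, Apr 12, Apr 13, Apr 14, Apr 18, Apr 19, Apr 20, skipping weekends and the listed holiday on Apr 17) brings us to Thursday, Apr 20, 2028, which is the last day of the cure period.
The last day of the appeal period: Apr 20, 2028 + 25 days = May 15, 2028.
Adding 7 calendar days to May 15, 2028 gives May 22, 2028, which is the last day of the response period.
The date termination becomes effective: May 22, 2028 + 22 days = Jun 13, 2028.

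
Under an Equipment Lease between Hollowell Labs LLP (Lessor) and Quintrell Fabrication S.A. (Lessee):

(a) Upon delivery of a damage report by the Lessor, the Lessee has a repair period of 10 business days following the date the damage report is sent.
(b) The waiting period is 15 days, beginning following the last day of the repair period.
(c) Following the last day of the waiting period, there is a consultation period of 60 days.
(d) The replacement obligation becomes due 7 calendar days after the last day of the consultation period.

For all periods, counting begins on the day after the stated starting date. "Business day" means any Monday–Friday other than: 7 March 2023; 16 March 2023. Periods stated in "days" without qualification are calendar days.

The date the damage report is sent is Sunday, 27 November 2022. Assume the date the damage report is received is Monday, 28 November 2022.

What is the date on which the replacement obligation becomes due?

The last day of the repair period: counting 10 business days from Sunday, 27 November 2022 (Nov 28, Nov 29, Nov 30, Dec 1, Dec 2, Dec 5, Dec 6, Dec 7, Dec 8, Dec 9, skipping weekends) reaches Friday, 9 December 2022.
Adding 15 calendar days to 9 December 2022 gives 24 December 2022, which is the last day of the waiting period.
The last day of the consultation period: 24 December 2022 + 60 days = 22 February 2023.
Adding 7 calendar days to 22 February 2023 gives 1 March 2023, which is the date on which the replacement obligation becomes due.

1 March 2023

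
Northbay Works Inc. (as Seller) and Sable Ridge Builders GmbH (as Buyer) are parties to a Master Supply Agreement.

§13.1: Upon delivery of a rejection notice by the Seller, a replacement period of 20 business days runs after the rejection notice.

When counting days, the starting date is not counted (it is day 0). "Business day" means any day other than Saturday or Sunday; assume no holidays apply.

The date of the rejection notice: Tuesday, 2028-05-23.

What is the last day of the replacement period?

2028-06-20

The last day of the replacement period: counting 20 business days from Tuesday, 2028-05-23 (May 24, May 25, May 26, May 29, …, Jun 16, Jun 19, Jun 20, skipping weekends) reaches Tuesday, 2028-06-20.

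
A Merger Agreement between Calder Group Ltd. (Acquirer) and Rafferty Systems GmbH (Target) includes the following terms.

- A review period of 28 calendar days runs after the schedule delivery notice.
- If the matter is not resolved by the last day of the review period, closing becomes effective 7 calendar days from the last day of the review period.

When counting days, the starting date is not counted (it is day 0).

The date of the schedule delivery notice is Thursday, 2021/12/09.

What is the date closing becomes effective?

The last day of the review period: 2021/12/09 + 28 days = 2022/01/06.
Adding 7 calendar days to 2022/01/06 gives 2022/01/13, which is the date closing becomes effective.

2022/01/13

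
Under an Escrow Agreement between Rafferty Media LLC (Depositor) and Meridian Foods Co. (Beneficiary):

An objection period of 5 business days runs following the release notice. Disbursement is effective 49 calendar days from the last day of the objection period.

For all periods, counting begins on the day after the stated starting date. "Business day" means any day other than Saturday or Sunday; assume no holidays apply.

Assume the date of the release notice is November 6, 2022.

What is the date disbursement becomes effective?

From Sunday, November 6, 2022, 5 business days (Nov 7, Nov 8, Nov 9, Nov 10, Nov 11, skipping weekends) brings us to Friday, November 11, 2022, which is the last day of the objection period.
Adding 49 calendar days to November 11, 2022 gives December 30, 2022, which is the date disbursement becomes effective.

December 30, 2022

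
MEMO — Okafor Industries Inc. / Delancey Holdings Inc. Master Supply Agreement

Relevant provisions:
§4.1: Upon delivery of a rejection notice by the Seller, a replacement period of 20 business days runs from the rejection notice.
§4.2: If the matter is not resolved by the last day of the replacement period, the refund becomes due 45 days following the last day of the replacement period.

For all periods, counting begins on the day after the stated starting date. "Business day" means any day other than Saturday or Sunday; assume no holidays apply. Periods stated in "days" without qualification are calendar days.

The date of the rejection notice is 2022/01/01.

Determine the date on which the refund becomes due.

From Saturday, 2022/01/01, 20 business days (Jan 3, Jan 4, Jan 5, Jan 6, …, Jan 26, Jan 27, Jan 28, skipping weekends) brings us to Friday, 2022/01/28, which is the last day of the replacement period.
The date on which the refund becomes due: 45 calendar days after 2022/01/28 is 2022/03/14.

2022/03/14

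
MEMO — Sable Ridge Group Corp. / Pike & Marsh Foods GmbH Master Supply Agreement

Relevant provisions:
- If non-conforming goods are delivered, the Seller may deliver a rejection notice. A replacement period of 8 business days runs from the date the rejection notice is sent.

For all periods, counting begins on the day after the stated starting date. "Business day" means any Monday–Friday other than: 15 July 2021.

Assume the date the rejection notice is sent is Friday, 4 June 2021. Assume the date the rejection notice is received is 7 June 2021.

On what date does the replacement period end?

16 June 2021

The last day of the replacement period: 8 business days after Friday, 4 June 2021, skipping weekends — Jun 7, Jun 8, Jun 9, Jun 10, Jun 11, Jun 14, Jun 15, Jun 16 — lands on Wednesday, 16 June 2021.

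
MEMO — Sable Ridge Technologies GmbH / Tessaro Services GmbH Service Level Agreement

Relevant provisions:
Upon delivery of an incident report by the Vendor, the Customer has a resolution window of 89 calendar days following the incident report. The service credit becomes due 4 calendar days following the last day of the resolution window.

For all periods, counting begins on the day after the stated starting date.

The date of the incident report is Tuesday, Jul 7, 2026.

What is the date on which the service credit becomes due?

Oct 8, 2026

The last day of the resolution window: 89 calendar days after Jul 7, 2026 is Oct 4, 2026.
The date on which the service credit becomes due: 4 calendar days after Oct 4, 2026 is Oct 8, 2026.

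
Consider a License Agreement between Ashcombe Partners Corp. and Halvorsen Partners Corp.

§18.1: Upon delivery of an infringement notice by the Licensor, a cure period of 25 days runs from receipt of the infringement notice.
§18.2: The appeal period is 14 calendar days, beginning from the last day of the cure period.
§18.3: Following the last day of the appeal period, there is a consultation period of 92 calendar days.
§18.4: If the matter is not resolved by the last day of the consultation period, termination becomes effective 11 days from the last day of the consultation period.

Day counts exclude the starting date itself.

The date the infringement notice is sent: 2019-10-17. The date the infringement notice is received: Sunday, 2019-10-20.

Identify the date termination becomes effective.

2020-03-10

Adding 25 calendar days to 2019-10-20 gives 2019-11-14, which is the last day of the cure period.
Adding 14 calendar days to 2019-11-14 gives 2019-11-28, which is the last day of the appeal period.
The last day of the consultation period: 2019-11-28 + 92 days = 2020-02-28.
The date termination becomes effective: 11 calendar days after 2020-02-28 is 2020-03-10.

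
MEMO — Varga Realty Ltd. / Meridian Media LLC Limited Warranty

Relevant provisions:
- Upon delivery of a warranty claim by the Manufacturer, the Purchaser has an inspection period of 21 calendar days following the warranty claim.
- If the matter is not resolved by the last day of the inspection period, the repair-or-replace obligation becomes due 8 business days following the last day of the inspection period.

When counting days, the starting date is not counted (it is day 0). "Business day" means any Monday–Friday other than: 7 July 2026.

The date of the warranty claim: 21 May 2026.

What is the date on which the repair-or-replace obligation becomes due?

The last day of the inspection period: 21 May 2026 + 21 days = 11 June 2026.
The date on which the repair-or-replace obligation becomes due: 8 business days after Thursday, 11 June 2026, skipping weekends — Jun 12, Jun 15, Jun 16, Jun 17, Jun 18, Jun 19, Jun 22, Jun 23 — lands on Tuesday, 23 June 2026.

23 June 2026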